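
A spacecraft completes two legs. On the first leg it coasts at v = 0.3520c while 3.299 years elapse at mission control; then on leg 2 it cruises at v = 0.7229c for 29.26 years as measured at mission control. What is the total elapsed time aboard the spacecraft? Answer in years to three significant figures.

Leg 1: γ = 1/√(1 − 0.3520²) = 1/√0.8761 = 1.068; τ_1 = 3.299/1.068 = 3.088 years.
Leg 2: γ = 1/√(1 − 0.7229²) = 1/√0.4774 = 1.447; τ_2 = 29.26/1.447 = 20.22 years.
Total: 3.088 + 20.22 years.

τ = 23.3 years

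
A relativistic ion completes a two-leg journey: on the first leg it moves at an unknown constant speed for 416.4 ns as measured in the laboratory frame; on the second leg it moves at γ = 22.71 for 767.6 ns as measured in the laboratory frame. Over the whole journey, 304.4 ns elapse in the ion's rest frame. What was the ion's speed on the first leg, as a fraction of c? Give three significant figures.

Leg 1: speed unknown; τ_1 = 416.4/γ_1.
Leg 2: γ = 22.71; τ_2 = 767.6/22.71 = 33.80 ns.
Total proper time: τ_1 + 33.80 = 304.4, so τ_1 = 304.4 − 33.80 = 270.6 ns.
γ_1 = 416.4/270.6 = 1.539; β = √(1 − 1/γ²) = √0.5777.

β = 0.760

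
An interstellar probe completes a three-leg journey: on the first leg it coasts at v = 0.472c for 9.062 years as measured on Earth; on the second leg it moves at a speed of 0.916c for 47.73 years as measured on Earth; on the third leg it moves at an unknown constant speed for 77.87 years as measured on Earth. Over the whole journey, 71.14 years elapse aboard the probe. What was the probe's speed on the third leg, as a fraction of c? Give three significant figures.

Leg 1: γ = 1/√(1 − 0.472²) = 1/√0.7772 = 1.134; τ_1 = 9.062/1.134 = 7.989 years.
Leg 2: γ = 1/√(1 − 0.916²) = 1/√0.1609 = 2.493; τ_2 = 47.73/2.493 = 19.15 years.
Leg 3: speed unknown; τ_3 = 77.87/γ_3.
Total proper time: 7.989 + 19.15 + τ_3 = 71.14, so τ_3 = 71.14 − 27.14 = 44.00 years.
γ_3 = 77.87/44.00 = 1.770; β = √(1 − 1/γ²) = √0.6807.

β = 0.825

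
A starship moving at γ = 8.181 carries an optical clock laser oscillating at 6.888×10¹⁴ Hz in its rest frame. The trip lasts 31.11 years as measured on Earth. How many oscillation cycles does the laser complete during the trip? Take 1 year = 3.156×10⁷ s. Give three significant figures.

N = 8.27×10²²

γ = 8.181
The oscillator's own cycle count is N = f × τ where τ is the proper time on the ship. τ = Δt/γ = 31.11/8.181 = 3.803 years = 1.200×10⁸ s.
N = 6.888×10¹⁴ × 1.200×10⁸ = 8.267×10²².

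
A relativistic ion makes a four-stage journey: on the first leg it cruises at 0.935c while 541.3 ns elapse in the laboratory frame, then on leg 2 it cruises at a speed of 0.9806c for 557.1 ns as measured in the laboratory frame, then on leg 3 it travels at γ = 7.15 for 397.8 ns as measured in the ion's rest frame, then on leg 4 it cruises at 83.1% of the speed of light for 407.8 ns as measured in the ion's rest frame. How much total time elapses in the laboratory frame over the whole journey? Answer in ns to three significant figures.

Leg 1: 541.3 ns is already measured in the laboratory frame.
Leg 2: 557.1 ns is already measured in the laboratory frame.
Leg 3: γ = 7.15; Δt_3 = 7.150 × 397.8 = 2844 ns.
Leg 4: β = 0.831; γ = 1/√(1 − 0.831²) = 1/√0.3094 = 1.798; Δt_4 = 1.798 × 407.8 = 733.1 ns.
Total: 541.3 + 557.1 + 2844 + 733.1 ns.

Δt = 4680 ns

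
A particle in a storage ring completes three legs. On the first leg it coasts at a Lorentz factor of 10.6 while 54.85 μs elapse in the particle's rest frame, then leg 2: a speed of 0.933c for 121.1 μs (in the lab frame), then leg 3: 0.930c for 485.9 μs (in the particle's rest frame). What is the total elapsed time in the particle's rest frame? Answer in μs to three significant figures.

Leg 1: 54.85 μs is already measured in the particle's rest frame.
Leg 2: γ = 1/√(1 − 0.933²) = 1/√0.1295 = 2.779; τ_2 = 121.1/2.779 = 43.58 μs.
Leg 3: 485.9 μs is already measured in the particle's rest frame.
Total: 54.85 + 43.58 + 485.9 μs.

τ = 584 μs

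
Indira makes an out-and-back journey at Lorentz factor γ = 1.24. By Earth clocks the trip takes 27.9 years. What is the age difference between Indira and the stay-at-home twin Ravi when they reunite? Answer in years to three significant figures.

Δt − τ = 5.40 years

γ = 1.24
Indira's elapsed proper time: τ = 27.9/1.240 = 22.50 years.
Age gap = Δt − τ = 27.9 − 22.50 years.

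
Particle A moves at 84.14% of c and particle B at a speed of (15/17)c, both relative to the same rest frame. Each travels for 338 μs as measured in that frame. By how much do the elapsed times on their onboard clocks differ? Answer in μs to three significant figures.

A: β = 0.8414; γ = 1/√(1 − 0.8414²) = 1/√0.2920 = 1.850; τ_A = 338/1.850 = 182.7 μs.
B: γ = 1/√(1 − (15/17)²) = 17/8 = 2.125; τ_B = 338/2.125 = 159.1 μs.

|τ_A − τ_B| = 23.6 μs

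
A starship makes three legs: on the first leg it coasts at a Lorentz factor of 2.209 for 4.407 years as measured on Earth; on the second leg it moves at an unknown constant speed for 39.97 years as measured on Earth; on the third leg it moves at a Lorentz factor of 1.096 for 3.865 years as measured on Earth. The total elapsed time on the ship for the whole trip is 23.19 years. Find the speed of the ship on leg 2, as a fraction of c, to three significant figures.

β = 0.897

Leg 1: γ = 2.209; τ_1 = 4.407/2.209 = 1.995 years.
Leg 2: speed unknown; τ_2 = 39.97/γ_2.
Leg 3: γ = 1.096; τ_3 = 3.865/1.096 = 3.526 years.
Total proper time: 1.995 + τ_2 + 3.526 = 23.19, so τ_2 = 23.19 − 5.521 = 17.67 years.
γ_2 = 39.97/17.67 = 2.262; β = √(1 − 1/γ²) = √0.8046.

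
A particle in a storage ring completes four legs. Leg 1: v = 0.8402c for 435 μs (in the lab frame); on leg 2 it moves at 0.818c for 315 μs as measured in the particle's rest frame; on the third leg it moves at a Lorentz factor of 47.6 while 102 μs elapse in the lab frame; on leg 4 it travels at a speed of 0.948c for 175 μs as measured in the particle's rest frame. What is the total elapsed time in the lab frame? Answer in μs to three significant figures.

Leg 1: 435 μs is already measured in the lab frame.
Leg 2: γ = 1/√(1 − 0.818²) = 1/√0.3309 = 1.738; Δt_2 = 1.738 × 315 = 547.6 μs.
Leg 3: 102 μs is already measured in the lab frame.
Leg 4: γ = 1/√(1 − 0.948²) = 1/√0.1013 = 3.142; Δt_4 = 3.142 × 175 = 549.8 μs.
Total: 435.0 + 547.6 + 102.0 + 549.8 μs.

Δt = 1630 μs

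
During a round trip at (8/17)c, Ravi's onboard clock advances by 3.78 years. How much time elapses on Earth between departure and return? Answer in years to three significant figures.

γ = 1/√(1 − (8/17)²) = 17/15 ≈ 1.133
Earth-frame duration is the dilated interval: Δt = γτ = 1.133 × 3.78 years.

Δt = 4.28 years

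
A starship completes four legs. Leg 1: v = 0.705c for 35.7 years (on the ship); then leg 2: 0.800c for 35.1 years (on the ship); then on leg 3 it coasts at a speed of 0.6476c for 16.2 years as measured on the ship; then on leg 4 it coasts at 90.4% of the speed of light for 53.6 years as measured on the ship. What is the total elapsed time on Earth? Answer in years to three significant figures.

Leg 1: γ = 1/√(1 − 0.705²) = 1/√0.5030 = 1.410; Δt_1 = 1.410 × 35.7 = 50.34 years.
Leg 2: γ = 1/√(1 − 0.800²) = 5/3 ≈ 1.667; Δt_2 = 1.667 × 35.1 = 58.50 years.
Leg 3: γ = 1/√(1 − 0.6476²) = 1/√0.5806 = 1.312; Δt_3 = 1.312 × 16.2 = 21.26 years.
Leg 4: β = 0.904; γ = 1/√(1 − 0.904²) = 1/√0.1828 = 2.339; Δt_4 = 2.339 × 53.6 = 125.4 years.
Total: 50.34 + 58.50 + 21.26 + 125.4 years.

Δt = 255 years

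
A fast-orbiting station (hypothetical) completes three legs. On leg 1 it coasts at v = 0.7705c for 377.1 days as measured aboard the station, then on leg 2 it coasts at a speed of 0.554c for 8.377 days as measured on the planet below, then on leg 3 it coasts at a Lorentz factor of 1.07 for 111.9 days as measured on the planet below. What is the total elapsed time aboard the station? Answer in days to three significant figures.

τ = 489 days

Leg 1: 377.1 days is already measured aboard the station.
Leg 2: γ = 1/√(1 − 0.554²) = 1/√0.6931 = 1.201; τ_2 = 8.377/1.201 = 6.974 days.
Leg 3: γ = 1.07; τ_3 = 111.9/1.070 = 104.6 days.
Total: 377.1 + 6.974 + 104.6 days.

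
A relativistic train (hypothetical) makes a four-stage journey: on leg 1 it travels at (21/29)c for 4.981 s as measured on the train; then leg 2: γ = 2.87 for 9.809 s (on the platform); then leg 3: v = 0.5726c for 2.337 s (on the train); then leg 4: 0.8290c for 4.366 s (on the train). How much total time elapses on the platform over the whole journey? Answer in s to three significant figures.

Δt = 27.7 s

Leg 1: γ = 1/√(1 − (21/29)²) = 29/20 = 1.450; Δt_1 = 1.450 × 4.981 = 7.222 s.
Leg 2: 9.809 s is already measured on the platform.
Leg 3: γ = 1/√(1 − 0.5726²) = 1/√0.6721 = 1.220; Δt_3 = 1.220 × 2.337 = 2.851 s.
Leg 4: γ = 1/√(1 − 0.8290²) = 1/√0.3128 = 1.788; Δt_4 = 1.788 × 4.366 = 7.807 s.
Total: 7.222 + 9.809 + 2.851 + 7.807 s.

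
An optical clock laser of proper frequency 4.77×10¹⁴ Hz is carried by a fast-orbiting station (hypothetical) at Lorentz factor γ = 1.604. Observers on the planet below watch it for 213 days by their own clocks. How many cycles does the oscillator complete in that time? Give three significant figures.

N = 5.47×10²¹

γ = 1.604
During 213 days of lab time, the oscillator's proper time advances by τ = Δt/γ = 213/1.604 = 132.8 days = 1.147×10⁷ s.
N = f × τ = 4.77×10¹⁴ × 1.147×10⁷ = 5.473×10²¹.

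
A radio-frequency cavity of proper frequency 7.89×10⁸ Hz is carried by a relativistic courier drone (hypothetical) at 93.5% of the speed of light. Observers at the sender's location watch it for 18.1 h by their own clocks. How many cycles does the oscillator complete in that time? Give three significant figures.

β = 0.935; γ = 1/√(1 − 0.935²) = 1/√0.1258 = 2.820
During 18.1 h of lab time, the oscillator's proper time advances by τ = Δt/γ = 18.1/2.820 = 6.419 h = 2.311×10⁴ s.
N = f × τ = 7.89×10⁸ × 2.311×10⁴ = 1.823×10¹³.

N = 1.82×10¹³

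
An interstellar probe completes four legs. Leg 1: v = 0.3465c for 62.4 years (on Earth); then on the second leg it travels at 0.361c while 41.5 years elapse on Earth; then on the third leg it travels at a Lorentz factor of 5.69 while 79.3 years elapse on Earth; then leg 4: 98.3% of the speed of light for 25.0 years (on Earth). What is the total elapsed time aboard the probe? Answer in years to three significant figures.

Leg 1: γ = 1/√(1 − 0.3465²) = 1/√0.8799 = 1.066; τ_1 = 62.4/1.066 = 58.53 years.
Leg 2: γ = 1/√(1 − 0.361²) = 1/√0.8697 = 1.072; τ_2 = 41.5/1.072 = 38.70 years.
Leg 3: γ = 5.69; τ_3 = 79.3/5.690 = 13.94 years.
Leg 4: β = 0.983; γ = 1/√(1 − 0.983²) = 1/√0.03371 = 5.446; τ_4 = 25.0/5.446 = 4.590 years.
Total: 58.53 + 38.70 + 13.94 + 4.590 years.

τ = 116 years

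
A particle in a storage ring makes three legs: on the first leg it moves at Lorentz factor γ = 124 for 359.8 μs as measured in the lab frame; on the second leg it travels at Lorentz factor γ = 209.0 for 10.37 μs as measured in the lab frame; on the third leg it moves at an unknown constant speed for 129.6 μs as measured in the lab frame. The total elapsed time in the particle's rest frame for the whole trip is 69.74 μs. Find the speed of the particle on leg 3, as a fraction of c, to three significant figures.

β = 0.857

Leg 1: γ = 124; τ_1 = 359.8/124.0 = 2.902 μs.
Leg 2: γ = 209.0; τ_2 = 10.37/209.0 = 0.04962 μs.
Leg 3: speed unknown; τ_3 = 129.6/γ_3.
Total proper time: 2.902 + 0.04962 + τ_3 = 69.74, so τ_3 = 69.74 − 2.951 = 66.79 μs.
γ_3 = 129.6/66.79 = 1.940; β = √(1 − 1/γ²) = √0.7344.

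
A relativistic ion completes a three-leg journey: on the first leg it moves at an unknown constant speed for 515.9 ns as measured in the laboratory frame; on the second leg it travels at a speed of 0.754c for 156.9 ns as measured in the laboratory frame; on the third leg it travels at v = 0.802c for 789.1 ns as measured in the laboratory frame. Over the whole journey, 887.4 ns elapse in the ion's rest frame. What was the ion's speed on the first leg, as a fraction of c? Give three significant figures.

β = 0.795

Leg 1: speed unknown; τ_1 = 515.9/γ_1.
Leg 2: γ = 1/√(1 − 0.754²) = 1/√0.4315 = 1.522; τ_2 = 156.9/1.522 = 103.1 ns.
Leg 3: γ = 1/√(1 − 0.802²) = 1/√0.3568 = 1.674; τ_3 = 789.1/1.674 = 471.3 ns.
Total proper time: τ_1 + 103.1 + 471.3 = 887.4, so τ_1 = 887.4 − 574.4 = 313.0 ns.
γ_1 = 515.9/313.0 = 1.648; β = √(1 − 1/γ²) = √0.6319.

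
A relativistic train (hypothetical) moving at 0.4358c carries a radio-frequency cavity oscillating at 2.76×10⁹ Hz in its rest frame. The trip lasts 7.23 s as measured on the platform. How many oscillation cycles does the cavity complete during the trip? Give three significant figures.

N = 1.80×10¹⁰

γ = 1/√(1 − 0.4358²) = 1/√0.8101 = 1.111
The oscillator's own cycle count is N = f × τ where τ is the proper time on the train. τ = Δt/γ = 7.23/1.111 = 6.507 s = 6.507×10⁰ s.
N = 2.76×10⁹ × 6.507×10⁰ = 1.796×10¹⁰.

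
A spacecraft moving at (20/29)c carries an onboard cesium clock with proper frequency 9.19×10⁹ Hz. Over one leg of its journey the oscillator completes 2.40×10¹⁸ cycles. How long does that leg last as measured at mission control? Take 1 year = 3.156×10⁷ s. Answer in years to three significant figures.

γ = 1/√(1 − (20/29)²) = 29/21 ≈ 1.381
Proper time for N cycles: τ = N/f = 2.40×10¹⁸/(9.19×10⁹) = 2.612×10⁸ s = 8.275 years.
Lab-frame duration Δt = γτ = 1.381 × 8.275 = 11.43 years.

Δt = 11.4 years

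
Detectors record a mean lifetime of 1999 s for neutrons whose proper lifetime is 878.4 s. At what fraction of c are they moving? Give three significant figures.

γ = Δt/τ₀ = 1999/878.4 = 2.276
β = √(1 − 1/γ²) = √(1 − 0.1931) = √0.8069

v = 0.898c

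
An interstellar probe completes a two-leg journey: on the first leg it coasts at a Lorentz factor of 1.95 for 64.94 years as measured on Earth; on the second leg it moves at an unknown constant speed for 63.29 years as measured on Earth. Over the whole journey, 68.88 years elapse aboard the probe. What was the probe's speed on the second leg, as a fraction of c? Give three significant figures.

β = 0.827

Leg 1: γ = 1.95; τ_1 = 64.94/1.950 = 33.30 years.
Leg 2: speed unknown; τ_2 = 63.29/γ_2.
Total proper time: 33.30 + τ_2 = 68.88, so τ_2 = 68.88 − 33.30 = 35.58 years.
γ_2 = 63.29/35.58 = 1.779; β = √(1 − 1/γ²) = √0.6840.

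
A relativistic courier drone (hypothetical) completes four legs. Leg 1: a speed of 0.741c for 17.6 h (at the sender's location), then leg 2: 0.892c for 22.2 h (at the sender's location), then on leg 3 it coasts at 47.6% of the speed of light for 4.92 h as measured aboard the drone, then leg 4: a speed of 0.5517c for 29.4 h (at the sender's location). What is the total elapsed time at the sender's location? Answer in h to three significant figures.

Leg 1: 17.6 h is already measured at the sender's location.
Leg 2: 22.2 h is already measured at the sender's location.
Leg 3: β = 0.476; γ = 1/√(1 − 0.476²) = 1/√0.7734 = 1.137; Δt_3 = 1.137 × 4.92 = 5.594 h.
Leg 4: 29.4 h is already measured at the sender's location.
Total: 17.60 + 22.20 + 5.594 + 29.40 h.

Δt = 74.8 h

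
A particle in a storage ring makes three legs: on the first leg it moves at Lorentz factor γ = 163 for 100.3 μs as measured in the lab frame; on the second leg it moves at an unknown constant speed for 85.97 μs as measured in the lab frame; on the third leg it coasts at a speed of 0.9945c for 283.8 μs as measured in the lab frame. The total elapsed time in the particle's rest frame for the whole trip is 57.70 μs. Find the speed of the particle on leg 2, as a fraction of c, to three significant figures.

Leg 1: γ = 163; τ_1 = 100.3/163.0 = 0.6153 μs.
Leg 2: speed unknown; τ_2 = 85.97/γ_2.
Leg 3: γ = 1/√(1 − 0.9945²) = 1/√0.01097 = 9.548; τ_3 = 283.8/9.548 = 29.72 μs.
Total proper time: 0.6153 + τ_2 + 29.72 = 57.70, so τ_2 = 57.70 − 30.34 = 27.36 μs.
γ_2 = 85.97/27.36 = 3.142; β = √(1 − 1/γ²) = √0.8987.

β = 0.948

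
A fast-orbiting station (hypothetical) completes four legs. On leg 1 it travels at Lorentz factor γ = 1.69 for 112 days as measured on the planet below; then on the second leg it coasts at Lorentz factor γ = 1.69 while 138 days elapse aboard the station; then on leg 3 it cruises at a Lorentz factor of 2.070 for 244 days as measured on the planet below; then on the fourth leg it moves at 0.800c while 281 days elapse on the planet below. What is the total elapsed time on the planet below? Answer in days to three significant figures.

Leg 1: 112 days is already measured on the planet below.
Leg 2: γ = 1.69; Δt_2 = 1.690 × 138 = 233.2 days.
Leg 3: 244 days is already measured on the planet below.
Leg 4: 281 days is already measured on the planet below.
Total: 112.0 + 233.2 + 244.0 + 281.0 days.

Δt = 870 days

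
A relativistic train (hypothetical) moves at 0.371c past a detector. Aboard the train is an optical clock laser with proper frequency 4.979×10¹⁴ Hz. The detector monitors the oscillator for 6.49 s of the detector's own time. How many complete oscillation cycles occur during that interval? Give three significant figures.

γ = 1/√(1 − 0.371²) = 1/√0.8624 = 1.077
During 6.49 s of lab time, the oscillator's proper time advances by τ = Δt/γ = 6.49/1.077 = 6.027 s = 6.027×10⁰ s.
N = f × τ = 4.979×10¹⁴ × 6.027×10⁰ = 3.001×10¹⁵.

N = 3.00×10¹⁵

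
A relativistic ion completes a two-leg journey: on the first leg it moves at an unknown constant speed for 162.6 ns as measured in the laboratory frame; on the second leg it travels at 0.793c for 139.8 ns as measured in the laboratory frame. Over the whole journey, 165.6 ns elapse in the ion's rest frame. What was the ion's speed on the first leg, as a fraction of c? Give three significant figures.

β = 0.869

Leg 1: speed unknown; τ_1 = 162.6/γ_1.
Leg 2: γ = 1/√(1 − 0.793²) = 1/√0.3712 = 1.641; τ_2 = 139.8/1.641 = 85.17 ns.
Total proper time: τ_1 + 85.17 = 165.6, so τ_1 = 165.6 − 85.17 = 80.43 ns.
γ_1 = 162.6/80.43 = 2.022; β = √(1 − 1/γ²) = √0.7553.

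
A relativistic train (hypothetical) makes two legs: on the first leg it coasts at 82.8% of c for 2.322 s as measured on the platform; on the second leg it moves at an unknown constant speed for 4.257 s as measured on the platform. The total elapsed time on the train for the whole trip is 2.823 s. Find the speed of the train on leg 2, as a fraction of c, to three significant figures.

Leg 1: β = 0.828; γ = 1/√(1 − 0.828²) = 1/√0.3144 = 1.783; τ_1 = 2.322/1.783 = 1.302 s.
Leg 2: speed unknown; τ_2 = 4.257/γ_2.
Total proper time: 1.302 + τ_2 = 2.823, so τ_2 = 2.823 − 1.302 = 1.521 s.
γ_2 = 4.257/1.521 = 2.799; β = √(1 − 1/γ²) = √0.8723.

β = 0.934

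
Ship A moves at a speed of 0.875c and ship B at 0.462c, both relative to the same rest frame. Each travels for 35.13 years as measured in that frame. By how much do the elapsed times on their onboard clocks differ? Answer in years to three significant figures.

|τ_A − τ_B| = 14.1 years

A: γ = 1/√(1 − 0.875²) = 1/√0.2344 = 2.066; τ_A = 35.13/2.066 = 17.01 years.
B: γ = 1/√(1 − 0.462²) = 1/√0.7866 = 1.128; τ_B = 35.13/1.128 = 31.16 years.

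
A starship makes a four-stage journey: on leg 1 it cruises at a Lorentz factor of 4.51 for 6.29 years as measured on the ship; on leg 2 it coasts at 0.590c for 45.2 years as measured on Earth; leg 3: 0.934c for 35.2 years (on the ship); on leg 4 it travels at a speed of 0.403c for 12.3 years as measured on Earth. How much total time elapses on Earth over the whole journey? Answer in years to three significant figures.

Δt = 184 years

Leg 1: γ = 4.51; Δt_1 = 4.510 × 6.29 = 28.37 years.
Leg 2: 45.2 years is already measured on Earth.
Leg 3: γ = 1/√(1 − 0.934²) = 1/√0.1276 = 2.799; Δt_3 = 2.799 × 35.2 = 98.52 years.
Leg 4: 12.3 years is already measured on Earth.
Total: 28.37 + 45.20 + 98.52 + 12.30 years.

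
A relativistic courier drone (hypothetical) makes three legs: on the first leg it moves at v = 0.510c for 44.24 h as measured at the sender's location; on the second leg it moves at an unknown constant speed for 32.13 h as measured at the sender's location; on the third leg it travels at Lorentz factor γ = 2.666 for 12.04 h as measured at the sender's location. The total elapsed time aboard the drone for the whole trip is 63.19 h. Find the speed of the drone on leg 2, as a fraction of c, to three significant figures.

β = 0.767

Leg 1: γ = 1/√(1 − 0.510²) = 1/√0.7399 = 1.163; τ_1 = 44.24/1.163 = 38.05 h.
Leg 2: speed unknown; τ_2 = 32.13/γ_2.
Leg 3: γ = 2.666; τ_3 = 12.04/2.666 = 4.516 h.
Total proper time: 38.05 + τ_2 + 4.516 = 63.19, so τ_2 = 63.19 − 42.57 = 20.62 h.
γ_2 = 32.13/20.62 = 1.558; β = √(1 − 1/γ²) = √0.5881.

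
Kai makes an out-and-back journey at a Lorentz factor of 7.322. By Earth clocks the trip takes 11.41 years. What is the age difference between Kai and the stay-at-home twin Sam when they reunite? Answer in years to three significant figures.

γ = 7.322
Kai's elapsed proper time: τ = 11.41/7.322 = 1.558 years.
Age gap = Δt − τ = 11.41 − 1.558 years.

Δt − τ = 9.85 years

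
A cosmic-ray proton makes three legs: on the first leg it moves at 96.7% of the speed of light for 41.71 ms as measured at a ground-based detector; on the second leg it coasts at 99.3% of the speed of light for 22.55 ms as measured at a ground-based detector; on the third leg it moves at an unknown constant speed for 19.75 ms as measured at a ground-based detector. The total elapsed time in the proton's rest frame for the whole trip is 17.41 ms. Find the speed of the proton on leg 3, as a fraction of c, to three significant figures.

β = 0.978

Leg 1: β = 0.967; γ = 1/√(1 − 0.967²) = 1/√0.06491 = 3.925; τ_1 = 41.71/3.925 = 10.63 ms.
Leg 2: β = 0.993; γ = 1/√(1 − 0.993²) = 1/√0.01395 = 8.466; τ_2 = 22.55/8.466 = 2.663 ms.
Leg 3: speed unknown; τ_3 = 19.75/γ_3.
Total proper time: 10.63 + 2.663 + τ_3 = 17.41, so τ_3 = 17.41 − 13.29 = 4.120 ms.
γ_3 = 19.75/4.120 = 4.794; β = √(1 − 1/γ²) = √0.9565.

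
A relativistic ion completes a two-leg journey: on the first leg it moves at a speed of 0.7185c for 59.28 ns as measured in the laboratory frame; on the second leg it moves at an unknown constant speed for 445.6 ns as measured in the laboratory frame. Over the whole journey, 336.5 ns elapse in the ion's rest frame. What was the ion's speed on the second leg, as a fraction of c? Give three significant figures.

Leg 1: γ = 1/√(1 − 0.7185²) = 1/√0.4838 = 1.438; τ_1 = 59.28/1.438 = 41.23 ns.
Leg 2: speed unknown; τ_2 = 445.6/γ_2.
Total proper time: 41.23 + τ_2 = 336.5, so τ_2 = 336.5 − 41.23 = 295.3 ns.
γ_2 = 445.6/295.3 = 1.509; β = √(1 − 1/γ²) = √0.5609.

β = 0.749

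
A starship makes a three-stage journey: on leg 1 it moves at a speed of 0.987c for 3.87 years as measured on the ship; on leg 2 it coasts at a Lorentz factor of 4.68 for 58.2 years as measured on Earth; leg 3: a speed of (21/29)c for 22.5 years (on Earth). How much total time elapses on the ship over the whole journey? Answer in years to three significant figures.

τ = 31.8 years

Leg 1: 3.87 years is already measured on the ship.
Leg 2: γ = 4.68; τ_2 = 58.2/4.680 = 12.44 years.
Leg 3: γ = 1/√(1 − (21/29)²) = 29/20 = 1.450; τ_3 = 22.5/1.450 = 15.52 years.
Total: 3.870 + 12.44 + 15.52 years.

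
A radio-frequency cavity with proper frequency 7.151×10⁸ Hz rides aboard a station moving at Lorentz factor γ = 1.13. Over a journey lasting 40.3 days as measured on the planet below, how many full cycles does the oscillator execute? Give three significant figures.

N = 2.20×10¹⁵

γ = 1.13
The oscillator's own cycle count is N = f × τ where τ is the proper time aboard the station. τ = Δt/γ = 40.3/1.130 = 35.66 days = 3.081×10⁶ s.
N = 7.151×10⁸ × 3.081×10⁶ = 2.203×10¹⁵.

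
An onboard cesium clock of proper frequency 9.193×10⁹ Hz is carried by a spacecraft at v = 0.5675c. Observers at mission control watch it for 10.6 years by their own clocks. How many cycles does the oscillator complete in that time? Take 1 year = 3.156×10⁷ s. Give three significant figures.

N = 2.53×10¹⁸

γ = 1/√(1 − 0.5675²) = 1/√0.6779 = 1.215
During 10.6 years of lab time, the oscillator's proper time advances by τ = Δt/γ = 10.6/1.215 = 8.728 years = 2.754×10⁸ s.
N = f × τ = 9.193×10⁹ × 2.754×10⁸ = 2.532×10¹⁸.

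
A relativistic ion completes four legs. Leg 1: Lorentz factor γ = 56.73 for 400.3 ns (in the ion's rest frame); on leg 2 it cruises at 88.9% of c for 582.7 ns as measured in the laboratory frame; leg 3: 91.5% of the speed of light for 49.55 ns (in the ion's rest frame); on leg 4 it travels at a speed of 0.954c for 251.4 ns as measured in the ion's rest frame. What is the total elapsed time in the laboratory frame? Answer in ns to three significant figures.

Δt = 2.43×10⁴ ns

Leg 1: γ = 56.73; Δt_1 = 56.73 × 400.3 = 2.271×10⁴ ns.
Leg 2: 582.7 ns is already measured in the laboratory frame.
Leg 3: β = 0.915; γ = 1/√(1 − 0.915²) = 1/√0.1628 = 2.479; Δt_3 = 2.479 × 49.55 = 122.8 ns.
Leg 4: γ = 1/√(1 − 0.954²) = 1/√0.08988 = 3.335; Δt_4 = 3.335 × 251.4 = 838.5 ns.
Total: 2.271×10⁴ + 582.7 + 122.8 + 838.5 ns.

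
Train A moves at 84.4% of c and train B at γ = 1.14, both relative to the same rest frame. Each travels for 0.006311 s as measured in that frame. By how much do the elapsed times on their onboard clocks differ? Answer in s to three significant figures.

|τ_A − τ_B| = 0.00215 s

A: β = 0.844; γ = 1/√(1 − 0.844²) = 1/√0.2877 = 1.864; τ_A = 0.006311/1.864 = 0.003385 s.
B: γ = 1.14; τ_B = 0.006311/1.140 = 0.005536 s.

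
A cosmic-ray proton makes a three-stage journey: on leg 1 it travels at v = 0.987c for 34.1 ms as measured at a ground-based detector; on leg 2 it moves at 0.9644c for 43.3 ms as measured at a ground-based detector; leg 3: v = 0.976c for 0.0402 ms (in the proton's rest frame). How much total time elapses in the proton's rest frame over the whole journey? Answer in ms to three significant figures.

τ = 17.0 ms

Leg 1: γ = 1/√(1 − 0.987²) = 1/√0.02583 = 6.222; τ_1 = 34.1/6.222 = 5.481 ms.
Leg 2: γ = 1/√(1 − 0.9644²) = 1/√0.06993 = 3.781; τ_2 = 43.3/3.781 = 11.45 ms.
Leg 3: 0.0402 ms is already measured in the proton's rest frame.
Total: 5.481 + 11.45 + 0.04020 ms.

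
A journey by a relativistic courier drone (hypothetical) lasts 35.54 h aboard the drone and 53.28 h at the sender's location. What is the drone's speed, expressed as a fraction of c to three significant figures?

The proper time is measured aboard the drone (both events occur at the drone's location); Δt is measured at the sender's location. γ = Δt/τ = 53.28/35.54 = 1.499.
β = √(1 − 1/γ²) = √(1 − 0.4449) = √0.5551

β = 0.745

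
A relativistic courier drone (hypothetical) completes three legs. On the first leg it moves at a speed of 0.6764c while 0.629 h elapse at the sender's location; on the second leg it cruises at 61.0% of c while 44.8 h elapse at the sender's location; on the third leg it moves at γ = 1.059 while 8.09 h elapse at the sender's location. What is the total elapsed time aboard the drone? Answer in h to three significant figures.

τ = 43.6 h

Leg 1: γ = 1/√(1 − 0.6764²) = 1/√0.5425 = 1.358; τ_1 = 0.629/1.358 = 0.4633 h.
Leg 2: β = 0.610; γ = 1/√(1 − 0.610²) = 1/√0.6279 = 1.262; τ_2 = 44.8/1.262 = 35.50 h.
Leg 3: γ = 1.059; τ_3 = 8.09/1.059 = 7.639 h.
Total: 0.4633 + 35.50 + 7.639 h.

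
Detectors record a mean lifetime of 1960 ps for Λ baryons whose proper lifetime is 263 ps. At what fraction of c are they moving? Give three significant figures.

v = 0.991c

γ = Δt/τ₀ = 1960/263 = 7.452
β = √(1 − 1/γ²) = √(1 − 0.01801) = √0.9820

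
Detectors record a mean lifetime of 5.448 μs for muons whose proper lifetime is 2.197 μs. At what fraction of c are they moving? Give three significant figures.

γ = Δt/τ₀ = 5.448/2.197 = 2.480
β = √(1 − 1/γ²) = √(1 − 0.1626) = √0.8374

β = 0.915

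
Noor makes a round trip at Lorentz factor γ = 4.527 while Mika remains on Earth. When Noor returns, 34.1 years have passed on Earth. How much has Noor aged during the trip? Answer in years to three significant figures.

γ = 4.527
Noor's clock measures proper time along the trip: τ = Δt/γ = 34.1/4.527 years.

τ = 7.53 years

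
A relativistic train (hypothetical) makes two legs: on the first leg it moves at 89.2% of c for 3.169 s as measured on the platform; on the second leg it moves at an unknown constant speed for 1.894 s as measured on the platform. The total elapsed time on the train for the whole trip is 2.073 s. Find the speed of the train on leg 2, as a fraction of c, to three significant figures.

Leg 1: β = 0.892; γ = 1/√(1 − 0.892²) = 1/√0.2043 = 2.212; τ_1 = 3.169/2.212 = 1.433 s.
Leg 2: speed unknown; τ_2 = 1.894/γ_2.
Total proper time: 1.433 + τ_2 = 2.073, so τ_2 = 2.073 − 1.433 = 0.6405 s.
γ_2 = 1.894/0.6405 = 2.957; β = √(1 − 1/γ²) = √0.8856.

β = 0.941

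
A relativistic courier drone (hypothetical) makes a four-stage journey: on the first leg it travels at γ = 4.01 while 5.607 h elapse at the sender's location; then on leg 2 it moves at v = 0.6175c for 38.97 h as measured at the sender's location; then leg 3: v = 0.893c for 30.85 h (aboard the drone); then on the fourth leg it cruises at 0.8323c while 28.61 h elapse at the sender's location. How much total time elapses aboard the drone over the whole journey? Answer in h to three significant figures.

Leg 1: γ = 4.01; τ_1 = 5.607/4.010 = 1.398 h.
Leg 2: γ = 1/√(1 − 0.6175²) = 1/√0.6187 = 1.271; τ_2 = 38.97/1.271 = 30.65 h.
Leg 3: 30.85 h is already measured aboard the drone.
Leg 4: γ = 1/√(1 − 0.8323²) = 1/√0.3073 = 1.804; τ_4 = 28.61/1.804 = 15.86 h.
Total: 1.398 + 30.65 + 30.85 + 15.86 h.

τ = 78.8 h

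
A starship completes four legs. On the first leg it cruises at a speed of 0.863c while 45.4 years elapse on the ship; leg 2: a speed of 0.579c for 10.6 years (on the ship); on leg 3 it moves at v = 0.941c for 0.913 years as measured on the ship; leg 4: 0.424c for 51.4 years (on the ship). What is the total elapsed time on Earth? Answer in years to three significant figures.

Leg 1: γ = 1/√(1 − 0.863²) = 1/√0.2552 = 1.979; Δt_1 = 1.979 × 45.4 = 89.86 years.
Leg 2: γ = 1/√(1 − 0.579²) = 1/√0.6648 = 1.227; Δt_2 = 1.227 × 10.6 = 13.00 years.
Leg 3: γ = 1/√(1 − 0.941²) = 1/√0.1145 = 2.955; Δt_3 = 2.955 × 0.913 = 2.698 years.
Leg 4: γ = 1/√(1 − 0.424²) = 1/√0.8202 = 1.104; Δt_4 = 1.104 × 51.4 = 56.75 years.
Total: 89.86 + 13.00 + 2.698 + 56.75 years.

Δt = 162 years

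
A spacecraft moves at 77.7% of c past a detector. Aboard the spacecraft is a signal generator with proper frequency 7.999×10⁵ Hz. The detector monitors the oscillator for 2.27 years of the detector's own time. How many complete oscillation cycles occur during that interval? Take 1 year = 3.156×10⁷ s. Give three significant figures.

N = 3.61×10¹³

β = 0.777; γ = 1/√(1 − 0.777²) = 1/√0.3963 = 1.589
During 2.27 years of lab time, the oscillator's proper time advances by τ = Δt/γ = 2.27/1.589 = 1.429 years = 4.510×10⁷ s.
N = f × τ = 7.999×10⁵ × 4.510×10⁷ = 3.607×10¹³.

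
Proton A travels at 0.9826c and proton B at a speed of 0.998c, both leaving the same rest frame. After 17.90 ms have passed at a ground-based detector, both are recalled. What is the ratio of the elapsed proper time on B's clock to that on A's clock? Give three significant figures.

τ_B/τ_A = 0.340

A: γ = 1/√(1 − 0.9826²) = 1/√0.03450 = 5.384. B: γ = 1/√(1 − 0.998²) = 1/√0.003996 = 15.82.
τ_A/τ_B = γ_B/γ_A = 15.82/5.384 = 2.938, so τ_B/τ_A = 0.3403.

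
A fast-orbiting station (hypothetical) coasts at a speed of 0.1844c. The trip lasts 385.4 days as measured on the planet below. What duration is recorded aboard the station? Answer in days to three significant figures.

τ = 379 days

γ = 1/√(1 − 0.1844²) = 1/√0.9660 = 1.017
The interval measured on the planet below is the dilated one; the clock aboard the station measures the proper time τ = Δt/γ = 385.4/1.017 days.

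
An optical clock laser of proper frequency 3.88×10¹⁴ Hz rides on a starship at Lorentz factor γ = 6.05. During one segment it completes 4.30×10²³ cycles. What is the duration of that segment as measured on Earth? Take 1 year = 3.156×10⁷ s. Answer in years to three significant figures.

Δt = 212 years

γ = 6.05
Proper time for N cycles: τ = N/f = 4.30×10²³/(3.88×10¹⁴) = 1.108×10⁹ s = 35.12 years.
Lab-frame duration Δt = γτ = 6.050 × 35.12 = 212.4 years.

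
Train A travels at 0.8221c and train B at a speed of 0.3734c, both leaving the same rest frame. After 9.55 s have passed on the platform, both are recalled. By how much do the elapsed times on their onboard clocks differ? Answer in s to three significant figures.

|τ_A − τ_B| = 3.42 s

A: γ = 1/√(1 − 0.8221²) = 1/√0.3242 = 1.756; τ_A = 9.55/1.756 = 5.437 s.
B: γ = 1/√(1 − 0.3734²) = 1/√0.8606 = 1.078; τ_B = 9.55/1.078 = 8.859 s.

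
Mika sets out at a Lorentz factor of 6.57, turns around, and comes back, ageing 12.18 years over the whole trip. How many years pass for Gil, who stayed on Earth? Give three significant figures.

γ = 6.57
Earth-frame duration is the dilated interval: Δt = γτ = 6.570 × 12.18 years.

Δt = 80.0 years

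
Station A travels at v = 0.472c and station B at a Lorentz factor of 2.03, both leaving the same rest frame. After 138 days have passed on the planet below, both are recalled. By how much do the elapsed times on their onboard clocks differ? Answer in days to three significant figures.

A: γ = 1/√(1 − 0.472²) = 1/√0.7772 = 1.134; τ_A = 138/1.134 = 121.7 days.
B: γ = 2.03; τ_B = 138/2.030 = 67.98 days.

|τ_A − τ_B| = 53.7 days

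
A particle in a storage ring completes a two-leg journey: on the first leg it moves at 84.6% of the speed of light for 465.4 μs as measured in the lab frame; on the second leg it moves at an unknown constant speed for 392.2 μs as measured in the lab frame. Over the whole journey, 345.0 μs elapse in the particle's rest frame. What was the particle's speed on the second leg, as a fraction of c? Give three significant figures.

β = 0.969

Leg 1: β = 0.846; γ = 1/√(1 − 0.846²) = 1/√0.2843 = 1.876; τ_1 = 465.4/1.876 = 248.1 μs.
Leg 2: speed unknown; τ_2 = 392.2/γ_2.
Total proper time: 248.1 + τ_2 = 345.0, so τ_2 = 345.0 − 248.1 = 96.86 μs.
γ_2 = 392.2/96.86 = 4.049; β = √(1 − 1/γ²) = √0.9390.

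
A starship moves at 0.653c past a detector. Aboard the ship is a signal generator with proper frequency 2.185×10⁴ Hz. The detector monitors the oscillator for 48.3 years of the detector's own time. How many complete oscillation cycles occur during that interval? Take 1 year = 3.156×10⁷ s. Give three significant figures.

N = 2.52×10¹³

γ = 1/√(1 − 0.653²) = 1/√0.5736 = 1.320
During 48.3 years of lab time, the oscillator's proper time advances by τ = Δt/γ = 48.3/1.320 = 36.58 years = 1.154×10⁹ s.
N = f × τ = 2.185×10⁴ × 1.154×10⁹ = 2.523×10¹³.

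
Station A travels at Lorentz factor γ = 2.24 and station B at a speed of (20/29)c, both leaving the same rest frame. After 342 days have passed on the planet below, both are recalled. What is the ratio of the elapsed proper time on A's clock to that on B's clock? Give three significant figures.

A: γ = 2.24. B: γ = 1/√(1 − (20/29)²) = 29/21 ≈ 1.381.
τ_A/τ_B = γ_B/γ_A = 1.381/2.240 = 0.6165, so τ_A/τ_B = 0.6165.

τ_A/τ_B = 0.616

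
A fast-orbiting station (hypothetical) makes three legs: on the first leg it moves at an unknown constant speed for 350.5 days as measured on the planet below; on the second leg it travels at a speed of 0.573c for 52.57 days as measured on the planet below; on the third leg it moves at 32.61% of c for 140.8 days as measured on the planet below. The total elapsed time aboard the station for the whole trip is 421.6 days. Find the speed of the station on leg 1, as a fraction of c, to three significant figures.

β = 0.714

Leg 1: speed unknown; τ_1 = 350.5/γ_1.
Leg 2: γ = 1/√(1 − 0.573²) = 1/√0.6717 = 1.220; τ_2 = 52.57/1.220 = 43.08 days.
Leg 3: β = 0.3261; γ = 1/√(1 − 0.3261²) = 1/√0.8937 = 1.058; τ_3 = 140.8/1.058 = 133.1 days.
Total proper time: τ_1 + 43.08 + 133.1 = 421.6, so τ_1 = 421.6 − 176.2 = 245.4 days.
γ_1 = 350.5/245.4 = 1.428; β = √(1 − 1/γ²) = √0.5097.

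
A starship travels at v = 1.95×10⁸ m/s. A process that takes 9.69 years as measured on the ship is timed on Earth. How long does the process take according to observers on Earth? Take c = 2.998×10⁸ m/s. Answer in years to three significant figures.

Δt = 12.8 years

β = 1.95×10⁸/2.998×10⁸ = 0.6504; γ = 1/√(1 − 0.6504²) = 1.317
The interval measured on the ship is the proper time (both events occur at the same place in that frame); the lab-frame interval is Δt = γτ = 1.317 × 9.69 years.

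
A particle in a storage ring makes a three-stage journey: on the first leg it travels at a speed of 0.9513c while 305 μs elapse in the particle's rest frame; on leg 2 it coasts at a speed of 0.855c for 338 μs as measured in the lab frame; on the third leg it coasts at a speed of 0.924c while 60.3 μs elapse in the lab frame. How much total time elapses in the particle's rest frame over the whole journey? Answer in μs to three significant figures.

τ = 503 μs

Leg 1: 305 μs is already measured in the particle's rest frame.
Leg 2: γ = 1/√(1 − 0.855²) = 1/√0.2690 = 1.928; τ_2 = 338/1.928 = 175.3 μs.
Leg 3: γ = 1/√(1 − 0.924²) = 1/√0.1462 = 2.615; τ_3 = 60.3/2.615 = 23.06 μs.
Total: 305.0 + 175.3 + 23.06 μs.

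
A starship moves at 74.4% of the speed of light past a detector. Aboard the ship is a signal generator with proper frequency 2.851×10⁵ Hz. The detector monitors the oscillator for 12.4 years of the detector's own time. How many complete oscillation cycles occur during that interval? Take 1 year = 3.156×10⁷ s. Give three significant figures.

β = 0.744; γ = 1/√(1 − 0.744²) = 1/√0.4465 = 1.497
During 12.4 years of lab time, the oscillator's proper time advances by τ = Δt/γ = 12.4/1.497 = 8.285 years = 2.615×10⁸ s.
N = f × τ = 2.851×10⁵ × 2.615×10⁸ = 7.455×10¹³.

N = 7.46×10¹³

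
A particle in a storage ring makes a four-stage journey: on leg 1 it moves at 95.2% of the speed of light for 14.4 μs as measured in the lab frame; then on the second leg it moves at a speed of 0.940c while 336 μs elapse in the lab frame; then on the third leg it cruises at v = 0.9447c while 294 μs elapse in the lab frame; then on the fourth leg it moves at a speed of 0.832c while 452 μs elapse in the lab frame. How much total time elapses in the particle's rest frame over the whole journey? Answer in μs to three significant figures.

τ = 466 μs

Leg 1: β = 0.952; γ = 1/√(1 − 0.952²) = 1/√0.09370 = 3.267; τ_1 = 14.4/3.267 = 4.408 μs.
Leg 2: γ = 1/√(1 − 0.940²) = 1/√0.1164 = 2.931; τ_2 = 336/2.931 = 114.6 μs.
Leg 3: γ = 1/√(1 − 0.9447²) = 1/√0.1075 = 3.049; τ_3 = 294/3.049 = 96.41 μs.
Leg 4: γ = 1/√(1 − 0.832²) = 1/√0.3078 = 1.803; τ_4 = 452/1.803 = 250.8 μs.
Total: 4.408 + 114.6 + 96.41 + 250.8 μs.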